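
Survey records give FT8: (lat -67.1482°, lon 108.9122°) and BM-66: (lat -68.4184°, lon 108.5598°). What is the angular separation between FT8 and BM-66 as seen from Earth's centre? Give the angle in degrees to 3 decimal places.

Δφ = -1.2702°,  Δλ = -0.3524°
a = sin²(Δφ/2) + cos φ₁ cos φ₂ sin²(Δλ/2) = 0.000124
c = 2·arcsin(√a) = 0.022291 rad = 1.2772°

1.277°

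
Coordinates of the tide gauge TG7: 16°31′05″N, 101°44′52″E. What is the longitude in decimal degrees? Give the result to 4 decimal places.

101° + 44′/60 + 52″/3600 = 101 + 0.73333 + 0.01444 = 101.7478°

101.7478°E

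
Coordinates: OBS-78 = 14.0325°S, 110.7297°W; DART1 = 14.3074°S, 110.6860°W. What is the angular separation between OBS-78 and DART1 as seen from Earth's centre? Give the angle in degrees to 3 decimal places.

Δφ = -0.2749°,  Δλ = 0.0437°
a = sin²(Δφ/2) + cos φ₁ cos φ₂ sin²(Δλ/2) = 0.000006
c = 2·arcsin(√a) = 0.004855 rad = 0.2781°

0.278°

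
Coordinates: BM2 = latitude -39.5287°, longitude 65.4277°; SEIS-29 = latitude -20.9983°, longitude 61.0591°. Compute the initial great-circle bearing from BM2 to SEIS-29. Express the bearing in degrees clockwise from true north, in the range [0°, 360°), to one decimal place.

347.3°

Δλ = -4.3686°
y = sin Δλ · cos φ₂ = -0.071114
x = cos φ₁ sin φ₂ − sin φ₁ cos φ₂ cos Δλ = 0.316081
θ = atan2(y, x) = -12.6796° → 347.3204° (mod 360°)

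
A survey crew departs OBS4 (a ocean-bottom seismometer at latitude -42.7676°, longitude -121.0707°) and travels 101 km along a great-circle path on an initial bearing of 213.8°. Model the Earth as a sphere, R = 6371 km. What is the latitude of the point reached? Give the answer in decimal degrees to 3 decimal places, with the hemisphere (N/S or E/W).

43.520°S

δ = d/R = 101/6371 = 0.015853 rad
φ₂ = arcsin(sin φ₁ cos δ + cos φ₁ sin δ cos θ)
   = arcsin(-0.67903·0.99987 + 0.73411·0.01585·-0.83098) = -43.52030°
λ₂ = λ₁ + atan2(sin θ sin δ cos φ₁, cos δ − sin φ₁ sin φ₂) = -121.76752°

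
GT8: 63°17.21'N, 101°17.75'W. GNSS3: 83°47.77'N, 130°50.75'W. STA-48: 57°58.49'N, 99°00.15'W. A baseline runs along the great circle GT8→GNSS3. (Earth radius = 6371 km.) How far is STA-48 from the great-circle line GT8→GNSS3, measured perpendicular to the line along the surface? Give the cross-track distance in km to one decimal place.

48.4 km

GT8: φ = +63.28683°, λ = -101.29583°
GNSS3: φ = +83.79617°, λ = -130.84583°
STA-48: φ = +57.97483°, λ = -99.00250°
δ₁₃ = central angle GT8→STA-48 = 0.094752 rad  (haversine)
θ₁₃ = bearing GT8→STA-48 = 167.039°,  θ₁₂ = bearing GT8→GNSS3 = 351.646°
dₓₜ = R·arcsin(sin δ₁₃ · sin(θ₁₃ − θ₁₂)) = 6371·arcsin(0.09461·sin(-184.607°)) = 48.410 km
|dₓₜ| = 48.410 km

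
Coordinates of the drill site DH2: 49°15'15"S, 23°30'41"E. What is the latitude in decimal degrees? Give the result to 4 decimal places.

49° + 15′/60 + 15″/3600 = 49 + 0.25000 + 0.00417 = 49.2542°

49.2542°S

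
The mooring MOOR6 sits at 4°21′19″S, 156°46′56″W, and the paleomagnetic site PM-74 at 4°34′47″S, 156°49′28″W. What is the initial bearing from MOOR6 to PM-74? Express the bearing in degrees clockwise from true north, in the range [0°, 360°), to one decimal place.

MOOR6: φ = -4.35528°, λ = -156.78222°
PM-74: φ = -4.57972°, λ = -156.82444°
Δλ = -0.0422°
y = sin Δλ · cos φ₂ = -0.000735
x = cos φ₁ sin φ₂ − sin φ₁ cos φ₂ cos Δλ = -0.003917
θ = atan2(y, x) = -169.3794° → 190.6206° (mod 360°)

190.6°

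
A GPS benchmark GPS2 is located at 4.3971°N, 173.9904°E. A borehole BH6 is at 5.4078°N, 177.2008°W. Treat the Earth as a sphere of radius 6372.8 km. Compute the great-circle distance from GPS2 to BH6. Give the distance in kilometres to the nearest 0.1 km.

982.6 km

Δφ = 1.0107°,  Δλ = 8.8088°
a = sin²(Δφ/2) + cos φ₁ cos φ₂ sin²(Δλ/2) = 0.005932
c = 2·arcsin(√a) = 0.154189 rad = 8.8344°
d = R·c = 6372.8 × 0.154189 = 982.6 km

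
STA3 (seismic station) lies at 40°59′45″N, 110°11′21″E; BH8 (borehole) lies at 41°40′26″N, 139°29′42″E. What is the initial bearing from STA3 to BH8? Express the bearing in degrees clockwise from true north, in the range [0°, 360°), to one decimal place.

STA3: φ = +40.99583°, λ = +110.18917°
BH8: φ = +41.67389°, λ = +139.49500°
Δλ = 29.3058°
y = sin Δλ · cos φ₂ = 0.365606
x = cos φ₁ sin φ₂ − sin φ₁ cos φ₂ cos Δλ = 0.074544
θ = atan2(y, x) = 78.4758° → 78.4758° (mod 360°)

78.5°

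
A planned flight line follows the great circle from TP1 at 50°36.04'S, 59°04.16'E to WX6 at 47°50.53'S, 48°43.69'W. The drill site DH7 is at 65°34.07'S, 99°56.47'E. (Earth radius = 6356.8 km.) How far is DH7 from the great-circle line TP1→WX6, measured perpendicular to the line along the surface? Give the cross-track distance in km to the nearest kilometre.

TP1: φ = -50.60067°, λ = +59.06933°
WX6: φ = -47.84217°, λ = -48.72817°
DH7: φ = -65.56783°, λ = +99.94117°
δ₁₃ = central angle TP1→DH7 = 0.446272 rad  (haversine)
θ₁₃ = bearing TP1→DH7 = 141.164°,  θ₁₂ = bearing TP1→WX6 = 225.452°
dₓₜ = R·arcsin(sin δ₁₃ · sin(θ₁₃ − θ₁₂)) = 6356.8·arcsin(0.43161·sin(-84.288°)) = -2821.769 km
|dₓₜ| = 2821.769 km

2822 km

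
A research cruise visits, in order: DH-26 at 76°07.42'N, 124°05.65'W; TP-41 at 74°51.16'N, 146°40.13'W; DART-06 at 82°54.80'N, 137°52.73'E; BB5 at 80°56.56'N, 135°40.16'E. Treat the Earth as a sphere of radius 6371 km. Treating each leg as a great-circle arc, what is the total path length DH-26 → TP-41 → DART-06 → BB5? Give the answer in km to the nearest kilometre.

2529 km

DH-26: φ = +76.12367°, λ = -124.09417°
TP-41: φ = +74.85267°, λ = -146.66883°
DART-06: φ = +82.91333°, λ = +137.87883°
BB5: φ = +80.94267°, λ = +135.66933°
DH-26→TP-41: c = 0.100517 rad, d = 640.40 km
TP-41→DART-06: c = 0.261588 rad, d = 1666.57 km
DART-06→BB5: c = 0.034812 rad, d = 221.79 km
Total = 640.40 + 1666.57 + 221.79 = 2528.76 km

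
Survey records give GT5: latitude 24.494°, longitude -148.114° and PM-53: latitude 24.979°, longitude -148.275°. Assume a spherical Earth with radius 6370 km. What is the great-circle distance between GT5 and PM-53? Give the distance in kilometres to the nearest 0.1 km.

56.3 km

Δφ = 0.4850°,  Δλ = -0.1610°
a = sin²(Δφ/2) + cos φ₁ cos φ₂ sin²(Δλ/2) = 0.000020
c = 2·arcsin(√a) = 0.008841 rad = 0.5066°
d = R·c = 6370 × 0.008841 = 56.3 km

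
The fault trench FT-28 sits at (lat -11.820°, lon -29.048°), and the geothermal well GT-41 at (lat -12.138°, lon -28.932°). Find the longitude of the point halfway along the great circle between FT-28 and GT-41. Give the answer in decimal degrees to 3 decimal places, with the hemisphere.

28.990°W

Bx = cos φ₂ cos Δλ = 0.977642,  By = cos φ₂ sin Δλ = 0.001979
φₘ = atan2(sin φ₁ + sin φ₂, √((cos φ₁ + Bx)² + By²)) = -11.97901°
λₘ = λ₁ + atan2(By, cos φ₁ + Bx) = -28.99003°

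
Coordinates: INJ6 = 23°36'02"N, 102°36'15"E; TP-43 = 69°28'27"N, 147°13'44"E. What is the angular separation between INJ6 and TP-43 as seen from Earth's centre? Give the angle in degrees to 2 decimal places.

INJ6: φ = +23.60056°, λ = +102.60417°
TP-43: φ = +69.47417°, λ = +147.22889°
Δφ = 45.8736°,  Δλ = 44.6247°
a = sin²(Δφ/2) + cos φ₁ cos φ₂ sin²(Δλ/2) = 0.198190
c = 2·arcsin(√a) = 0.922763 rad = 52.8704°

52.87°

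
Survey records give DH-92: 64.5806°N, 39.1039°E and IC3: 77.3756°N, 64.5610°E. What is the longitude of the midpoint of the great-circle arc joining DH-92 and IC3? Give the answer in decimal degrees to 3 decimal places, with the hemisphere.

47.631°E

Bx = cos φ₂ cos Δλ = 0.197338,  By = cos φ₂ sin Δλ = 0.093944
φₘ = atan2(sin φ₁ + sin φ₂, √((cos φ₁ + Bx)² + By²)) = 71.36646°
λₘ = λ₁ + atan2(By, cos φ₁ + Bx) = 47.63085°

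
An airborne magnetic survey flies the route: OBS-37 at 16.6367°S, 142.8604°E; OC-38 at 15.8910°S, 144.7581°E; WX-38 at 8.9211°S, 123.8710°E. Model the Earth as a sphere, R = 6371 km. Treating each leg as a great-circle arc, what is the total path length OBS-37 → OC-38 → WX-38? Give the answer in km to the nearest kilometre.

2614 km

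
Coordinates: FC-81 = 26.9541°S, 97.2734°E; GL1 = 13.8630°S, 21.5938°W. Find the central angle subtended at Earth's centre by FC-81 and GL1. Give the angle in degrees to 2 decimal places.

Δφ = 13.0911°,  Δλ = -118.8672°
a = sin²(Δφ/2) + cos φ₁ cos φ₂ sin²(Δλ/2) = 0.654598
c = 2·arcsin(√a) = 1.885144 rad = 108.0108°

108.01°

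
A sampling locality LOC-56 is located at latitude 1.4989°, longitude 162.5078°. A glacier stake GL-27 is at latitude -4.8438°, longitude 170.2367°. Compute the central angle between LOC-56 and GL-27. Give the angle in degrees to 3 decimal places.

9.993°

Δφ = -6.3427°,  Δλ = 7.7289°
a = sin²(Δφ/2) + cos φ₁ cos φ₂ sin²(Δλ/2) = 0.007585
c = 2·arcsin(√a) = 0.174405 rad = 9.9927°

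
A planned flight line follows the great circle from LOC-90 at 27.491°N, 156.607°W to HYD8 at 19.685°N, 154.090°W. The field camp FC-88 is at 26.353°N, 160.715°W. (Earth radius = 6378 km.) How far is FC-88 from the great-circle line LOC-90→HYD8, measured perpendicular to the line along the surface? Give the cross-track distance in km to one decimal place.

δ₁₃ = central angle LOC-90→FC-88 = 0.066938 rad  (haversine)
θ₁₃ = bearing LOC-90→FC-88 = 253.678°,  θ₁₂ = bearing LOC-90→HYD8 = 163.018°
dₓₜ = R·arcsin(sin δ₁₃ · sin(θ₁₃ − θ₁₂)) = 6378·arcsin(0.06689·sin(90.660°)) = 426.900 km
|dₓₜ| = 426.900 km

426.9 km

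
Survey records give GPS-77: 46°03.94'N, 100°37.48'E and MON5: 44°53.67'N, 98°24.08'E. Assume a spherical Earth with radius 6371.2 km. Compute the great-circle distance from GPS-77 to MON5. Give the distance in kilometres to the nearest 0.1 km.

216.8 km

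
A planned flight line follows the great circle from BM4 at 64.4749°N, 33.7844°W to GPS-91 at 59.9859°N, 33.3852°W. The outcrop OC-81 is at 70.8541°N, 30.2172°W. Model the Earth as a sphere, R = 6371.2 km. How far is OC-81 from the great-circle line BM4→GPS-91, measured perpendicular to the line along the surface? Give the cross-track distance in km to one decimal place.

δ₁₃ = central angle BM4→OC-81 = 0.113776 rad  (haversine)
θ₁₃ = bearing BM4→OC-81 = 10.355°,  θ₁₂ = bearing BM4→GPS-91 = 177.450°
dₓₜ = R·arcsin(sin δ₁₃ · sin(θ₁₃ − θ₁₂)) = 6371.2·arcsin(0.11353·sin(-167.095°)) = -161.558 km
|dₓₜ| = 161.558 km

161.6 km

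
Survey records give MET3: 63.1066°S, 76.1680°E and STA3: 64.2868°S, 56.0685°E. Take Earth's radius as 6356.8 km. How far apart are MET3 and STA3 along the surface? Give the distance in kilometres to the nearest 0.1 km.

992.5 km

Δφ = -1.1802°,  Δλ = -20.0995°
a = sin²(Δφ/2) + cos φ₁ cos φ₂ sin²(Δλ/2) = 0.006082
c = 2·arcsin(√a) = 0.156136 rad = 8.9459°
d = R·c = 6356.8 × 0.156136 = 992.5 km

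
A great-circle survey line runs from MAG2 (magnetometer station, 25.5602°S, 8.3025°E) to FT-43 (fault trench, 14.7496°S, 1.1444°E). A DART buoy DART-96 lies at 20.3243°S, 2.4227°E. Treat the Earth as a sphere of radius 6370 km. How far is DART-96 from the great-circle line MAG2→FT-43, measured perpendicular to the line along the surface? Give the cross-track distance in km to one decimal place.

201.5 km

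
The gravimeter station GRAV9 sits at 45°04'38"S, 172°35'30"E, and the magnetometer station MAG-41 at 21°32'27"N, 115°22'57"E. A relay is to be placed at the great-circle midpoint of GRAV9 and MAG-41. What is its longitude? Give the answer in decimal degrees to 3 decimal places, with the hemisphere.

GRAV9: φ = -45.07722°, λ = +172.59167°
MAG-41: φ = +21.54083°, λ = +115.38250°
Bx = cos φ₂ cos Δλ = 0.503748,  By = cos φ₂ sin Δλ = -0.781939
φₘ = atan2(sin φ₁ + sin φ₂, √((cos φ₁ + Bx)² + By²)) = -13.31336°
λₘ = λ₁ + atan2(By, cos φ₁ + Bx) = 139.71776°

139.718°E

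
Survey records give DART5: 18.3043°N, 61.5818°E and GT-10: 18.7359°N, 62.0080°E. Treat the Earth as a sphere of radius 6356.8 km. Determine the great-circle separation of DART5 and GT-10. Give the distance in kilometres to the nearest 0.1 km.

Δφ = 0.4316°,  Δλ = 0.4262°
a = sin²(Δφ/2) + cos φ₁ cos φ₂ sin²(Δλ/2) = 0.000027
c = 2·arcsin(√a) = 0.010320 rad = 0.5913°
d = R·c = 6356.8 × 0.010320 = 65.6 km

65.6 km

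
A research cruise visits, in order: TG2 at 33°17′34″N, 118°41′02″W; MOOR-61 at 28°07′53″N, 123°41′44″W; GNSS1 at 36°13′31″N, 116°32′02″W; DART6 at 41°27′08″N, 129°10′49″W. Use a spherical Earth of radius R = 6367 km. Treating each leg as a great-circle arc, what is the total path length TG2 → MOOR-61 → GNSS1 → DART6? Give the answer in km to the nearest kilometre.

3107 km

TG2: φ = +33.29278°, λ = -118.68389°
MOOR-61: φ = +28.13139°, λ = -123.69556°
GNSS1: φ = +36.22528°, λ = -116.53389°
DART6: φ = +41.45222°, λ = -129.18028°
TG2→MOOR-61: c = 0.117309 rad, d = 746.91 km
MOOR-61→GNSS1: c = 0.176362 rad, d = 1122.89 km
GNSS1→DART6: c = 0.194351 rad, d = 1237.43 km
Total = 746.91 + 1122.89 + 1237.43 = 3107.23 km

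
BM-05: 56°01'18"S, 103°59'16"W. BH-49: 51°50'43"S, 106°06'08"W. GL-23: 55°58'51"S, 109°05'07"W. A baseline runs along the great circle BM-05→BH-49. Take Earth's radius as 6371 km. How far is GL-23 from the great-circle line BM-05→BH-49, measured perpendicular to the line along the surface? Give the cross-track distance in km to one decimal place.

BM-05: φ = -56.02167°, λ = -103.98778°
BH-49: φ = -51.84528°, λ = -106.10222°
GL-23: φ = -55.98083°, λ = -109.08528°
δ₁₃ = central angle BM-05→GL-23 = 0.049743 rad  (haversine)
θ₁₃ = bearing BM-05→GL-23 = 268.707°,  θ₁₂ = bearing BM-05→BH-49 = 342.542°
dₓₜ = R·arcsin(sin δ₁₃ · sin(θ₁₃ − θ₁₂)) = 6371·arcsin(0.04972·sin(-73.835°)) = -304.372 km
|dₓₜ| = 304.372 km

304.4 km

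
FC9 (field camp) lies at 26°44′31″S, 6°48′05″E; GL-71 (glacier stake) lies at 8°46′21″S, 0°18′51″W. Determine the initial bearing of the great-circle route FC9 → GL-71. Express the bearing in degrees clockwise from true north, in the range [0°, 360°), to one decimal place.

FC9: φ = -26.74194°, λ = +6.80139°
GL-71: φ = -8.77250°, λ = -0.31417°
Δλ = -7.1156°
y = sin Δλ · cos φ₂ = -0.122422
x = cos φ₁ sin φ₂ − sin φ₁ cos φ₂ cos Δλ = 0.305085
θ = atan2(y, x) = -21.8642° → 338.1358° (mod 360°)

338.1°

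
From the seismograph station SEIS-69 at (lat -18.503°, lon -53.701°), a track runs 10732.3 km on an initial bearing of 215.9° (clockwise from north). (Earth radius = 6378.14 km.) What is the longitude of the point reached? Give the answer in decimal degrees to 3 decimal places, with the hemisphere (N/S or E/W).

δ = d/R = 10732.3/6378.14 = 1.682669 rad
φ₂ = arcsin(sin φ₁ cos δ + cos φ₁ sin δ cos θ)
   = arcsin(-0.31735·-0.11164 + 0.94831·0.99375·-0.81004) = -46.71371°
λ₂ = λ₁ + atan2(sin θ sin δ cos φ₁, cos δ − sin φ₁ sin φ₂) = -175.50373°

175.504°W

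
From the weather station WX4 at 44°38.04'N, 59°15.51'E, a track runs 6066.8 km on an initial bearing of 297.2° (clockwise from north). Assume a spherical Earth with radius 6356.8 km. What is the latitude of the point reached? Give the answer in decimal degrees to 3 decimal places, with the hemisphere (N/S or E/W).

42.189°N

WX4: φ = +44.63400°, λ = +59.25850°
δ = d/R = 6066.8/6356.8 = 0.954380 rad
φ₂ = arcsin(sin φ₁ cos δ + cos φ₁ sin δ cos θ)
   = arcsin(0.70258·0.57812 + 0.71161·0.81596·0.45710) = 42.18908°
λ₂ = λ₁ + atan2(sin θ sin δ cos φ₁, cos δ − sin φ₁ sin φ₂) = -19.11258°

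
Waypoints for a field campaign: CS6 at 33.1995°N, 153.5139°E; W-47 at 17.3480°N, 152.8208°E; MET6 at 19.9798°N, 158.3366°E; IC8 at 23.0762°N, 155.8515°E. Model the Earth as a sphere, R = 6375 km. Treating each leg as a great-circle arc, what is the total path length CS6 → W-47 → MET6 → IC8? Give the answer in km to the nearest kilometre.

2846 km

CS6→W-47: c = 0.276875 rad, d = 1765.08 km
W-47→MET6: c = 0.102107 rad, d = 650.93 km
MET6→IC8: c = 0.067438 rad, d = 429.92 km
Total = 1765.08 + 650.93 + 429.92 = 2845.93 km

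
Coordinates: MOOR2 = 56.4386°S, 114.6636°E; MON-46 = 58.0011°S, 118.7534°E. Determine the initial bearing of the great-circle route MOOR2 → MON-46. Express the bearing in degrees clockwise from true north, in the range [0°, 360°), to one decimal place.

Δλ = 4.0898°
y = sin Δλ · cos φ₂ = 0.037793
x = cos φ₁ sin φ₂ − sin φ₁ cos φ₂ cos Δλ = -0.028392
θ = atan2(y, x) = 126.9158° → 126.9158° (mod 360°)

126.9°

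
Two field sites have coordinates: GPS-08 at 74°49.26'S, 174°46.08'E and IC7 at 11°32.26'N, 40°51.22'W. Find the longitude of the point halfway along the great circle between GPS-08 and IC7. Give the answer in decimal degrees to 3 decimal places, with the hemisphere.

52.100°W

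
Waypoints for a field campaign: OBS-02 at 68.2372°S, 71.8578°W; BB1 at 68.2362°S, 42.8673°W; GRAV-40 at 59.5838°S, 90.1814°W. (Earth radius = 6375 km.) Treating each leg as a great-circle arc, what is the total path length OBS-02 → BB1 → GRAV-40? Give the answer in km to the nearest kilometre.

OBS-02→BB1: c = 0.185876 rad, d = 1184.96 km
BB1→GRAV-40: c = 0.381331 rad, d = 2430.99 km
Total = 1184.96 + 2430.99 = 3615.95 km

3616 km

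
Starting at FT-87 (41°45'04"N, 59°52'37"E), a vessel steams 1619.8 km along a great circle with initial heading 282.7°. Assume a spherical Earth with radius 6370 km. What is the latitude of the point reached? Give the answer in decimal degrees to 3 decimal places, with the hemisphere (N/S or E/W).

FT-87: φ = +41.75111°, λ = +59.87694°
δ = d/R = 1619.8/6370 = 0.254286 rad
φ₂ = arcsin(sin φ₁ cos δ + cos φ₁ sin δ cos θ)
   = arcsin(0.66590·0.96784 + 0.74604·0.25155·0.21985) = 43.29397°
λ₂ = λ₁ + atan2(sin θ sin δ cos φ₁, cos δ − sin φ₁ sin φ₂) = 40.17304°

43.294°N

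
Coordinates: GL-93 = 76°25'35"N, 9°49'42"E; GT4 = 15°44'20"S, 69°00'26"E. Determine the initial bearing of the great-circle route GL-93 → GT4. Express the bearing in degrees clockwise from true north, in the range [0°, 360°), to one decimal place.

GL-93: φ = +76.42639°, λ = +9.82833°
GT4: φ = -15.73889°, λ = +69.00722°
Δλ = 59.1789°
y = sin Δλ · cos φ₂ = 0.826574
x = cos φ₁ sin φ₂ − sin φ₁ cos φ₂ cos Δλ = -0.543038
θ = atan2(y, x) = 123.3039° → 123.3039° (mod 360°)

123.3°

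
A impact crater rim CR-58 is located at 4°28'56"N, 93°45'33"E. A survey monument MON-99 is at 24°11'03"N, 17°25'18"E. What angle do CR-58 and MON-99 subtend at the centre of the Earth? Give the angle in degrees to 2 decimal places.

75.71°

CR-58: φ = +4.48222°, λ = +93.75917°
MON-99: φ = +24.18417°, λ = +17.42167°
Δφ = 19.7019°,  Δλ = -76.3375°
a = sin²(Δφ/2) + cos φ₁ cos φ₂ sin²(Δλ/2) = 0.376586
c = 2·arcsin(√a) = 1.321390 rad = 75.7101°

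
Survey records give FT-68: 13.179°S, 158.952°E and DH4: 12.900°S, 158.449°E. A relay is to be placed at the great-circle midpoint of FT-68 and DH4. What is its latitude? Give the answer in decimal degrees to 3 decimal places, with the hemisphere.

13.040°S

Bx = cos φ₂ cos Δλ = 0.974724,  By = cos φ₂ sin Δλ = -0.008557
φₘ = atan2(sin φ₁ + sin φ₂, √((cos φ₁ + Bx)² + By²)) = -13.03962°
λₘ = λ₁ + atan2(By, cos φ₁ + Bx) = 158.70036°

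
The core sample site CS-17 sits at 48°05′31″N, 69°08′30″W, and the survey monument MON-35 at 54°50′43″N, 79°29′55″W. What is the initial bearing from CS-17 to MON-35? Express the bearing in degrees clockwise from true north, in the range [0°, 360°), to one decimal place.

320.3°

CS-17: φ = +48.09194°, λ = -69.14167°
MON-35: φ = +54.84528°, λ = -79.49861°
Δλ = -10.3569°
y = sin Δλ · cos φ₂ = -0.103515
x = cos φ₁ sin φ₂ − sin φ₁ cos φ₂ cos Δλ = 0.124577
θ = atan2(y, x) = -39.7242° → 320.2758° (mod 360°)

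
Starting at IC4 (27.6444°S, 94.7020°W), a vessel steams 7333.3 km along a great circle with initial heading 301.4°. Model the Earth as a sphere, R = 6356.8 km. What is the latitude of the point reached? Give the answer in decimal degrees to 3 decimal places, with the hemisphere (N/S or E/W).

δ = d/R = 7333.3/6356.8 = 1.153615 rad
φ₂ = arcsin(sin φ₁ cos δ + cos φ₁ sin δ cos θ)
   = arcsin(-0.46398·0.40519 + 0.88584·0.91423·0.52101) = 13.52979°
λ₂ = λ₁ + atan2(sin θ sin δ cos φ₁, cos δ − sin φ₁ sin φ₂) = -148.08300°

13.530°N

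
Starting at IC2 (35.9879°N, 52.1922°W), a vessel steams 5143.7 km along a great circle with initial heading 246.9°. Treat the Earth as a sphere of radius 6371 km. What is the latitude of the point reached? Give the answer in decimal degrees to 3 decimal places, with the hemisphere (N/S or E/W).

10.191°N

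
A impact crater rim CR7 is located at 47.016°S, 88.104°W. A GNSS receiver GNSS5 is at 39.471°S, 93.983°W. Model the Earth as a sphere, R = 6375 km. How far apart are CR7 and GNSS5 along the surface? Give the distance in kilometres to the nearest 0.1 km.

964.6 km

Δφ = 7.5450°,  Δλ = -5.8790°
a = sin²(Δφ/2) + cos φ₁ cos φ₂ sin²(Δλ/2) = 0.005713
c = 2·arcsin(√a) = 0.151314 rad = 8.6696°
d = R·c = 6375 × 0.151314 = 964.6 km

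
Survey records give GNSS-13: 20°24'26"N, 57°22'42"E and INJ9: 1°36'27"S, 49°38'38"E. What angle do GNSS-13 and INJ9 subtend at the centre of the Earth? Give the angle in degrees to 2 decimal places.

GNSS-13: φ = +20.40722°, λ = +57.37833°
INJ9: φ = -1.60750°, λ = +49.64389°
Δφ = -22.0147°,  Δλ = -7.7344°
a = sin²(Δφ/2) + cos φ₁ cos φ₂ sin²(Δλ/2) = 0.040718
c = 2·arcsin(√a) = 0.406363 rad = 23.2829°

23.28°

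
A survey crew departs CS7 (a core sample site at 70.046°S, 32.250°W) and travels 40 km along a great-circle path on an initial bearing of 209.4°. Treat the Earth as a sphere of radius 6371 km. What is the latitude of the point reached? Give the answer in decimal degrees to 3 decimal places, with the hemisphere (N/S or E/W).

70.359°S

δ = d/R = 40/6371 = 0.006278 rad
φ₂ = arcsin(sin φ₁ cos δ + cos φ₁ sin δ cos θ)
   = arcsin(-0.93997·0.99998 + 0.34127·0.00628·-0.87121) = -70.35864°
λ₂ = λ₁ + atan2(sin θ sin δ cos φ₁, cos δ − sin φ₁ sin φ₂) = -32.77537°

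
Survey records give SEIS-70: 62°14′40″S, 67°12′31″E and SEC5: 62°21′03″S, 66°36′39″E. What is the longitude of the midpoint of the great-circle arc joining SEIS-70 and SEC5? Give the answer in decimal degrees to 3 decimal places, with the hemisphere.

SEIS-70: φ = -62.24444°, λ = +67.20861°
SEC5: φ = -62.35083°, λ = +66.61083°
Bx = cos φ₂ cos Δλ = 0.464031,  By = cos φ₂ sin Δλ = -0.004842
φₘ = atan2(sin φ₁ + sin φ₂, √((cos φ₁ + Bx)² + By²)) = -62.29796°
λₘ = λ₁ + atan2(By, cos φ₁ + Bx) = 66.91025°

66.910°E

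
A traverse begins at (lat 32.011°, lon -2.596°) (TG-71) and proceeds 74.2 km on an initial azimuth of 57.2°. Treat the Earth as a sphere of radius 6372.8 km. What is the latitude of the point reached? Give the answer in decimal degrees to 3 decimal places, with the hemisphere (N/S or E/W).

δ = d/R = 74.2/6372.8 = 0.011643 rad
φ₂ = arcsin(sin φ₁ cos δ + cos φ₁ sin δ cos θ)
   = arcsin(0.53008·0.99993 + 0.84795·0.01164·0.54171) = 32.37065°
λ₂ = λ₁ + atan2(sin θ sin δ cos φ₁, cos δ − sin φ₁ sin φ₂) = -1.93208°

32.371°N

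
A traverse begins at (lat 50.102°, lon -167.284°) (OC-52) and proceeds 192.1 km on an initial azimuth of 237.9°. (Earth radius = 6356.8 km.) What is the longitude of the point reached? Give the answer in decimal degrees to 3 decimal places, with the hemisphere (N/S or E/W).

δ = d/R = 192.1/6356.8 = 0.030220 rad
φ₂ = arcsin(sin φ₁ cos δ + cos φ₁ sin δ cos θ)
   = arcsin(0.76719·0.99954 + 0.64142·0.03022·-0.53140) = 49.15998°
λ₂ = λ₁ + atan2(sin θ sin δ cos φ₁, cos δ − sin φ₁ sin φ₂) = -169.52715°

169.527°W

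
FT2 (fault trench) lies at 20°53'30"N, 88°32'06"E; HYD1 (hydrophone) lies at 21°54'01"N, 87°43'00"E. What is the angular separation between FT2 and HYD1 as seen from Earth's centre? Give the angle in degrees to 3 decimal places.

1.264°

FT2: φ = +20.89167°, λ = +88.53500°
HYD1: φ = +21.90028°, λ = +87.71667°
Δφ = 1.0086°,  Δλ = -0.8183°
a = sin²(Δφ/2) + cos φ₁ cos φ₂ sin²(Δλ/2) = 0.000122
c = 2·arcsin(√a) = 0.022062 rad = 1.2640°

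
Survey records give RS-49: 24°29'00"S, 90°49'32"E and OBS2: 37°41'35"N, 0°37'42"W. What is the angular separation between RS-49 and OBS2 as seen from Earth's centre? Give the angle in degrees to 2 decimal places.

105.76°

RS-49: φ = -24.48333°, λ = +90.82556°
OBS2: φ = +37.69306°, λ = -0.62833°
Δφ = 62.1764°,  Δλ = -91.4539°
a = sin²(Δφ/2) + cos φ₁ cos φ₂ sin²(Δλ/2) = 0.635833
c = 2·arcsin(√a) = 1.845920 rad = 105.7634°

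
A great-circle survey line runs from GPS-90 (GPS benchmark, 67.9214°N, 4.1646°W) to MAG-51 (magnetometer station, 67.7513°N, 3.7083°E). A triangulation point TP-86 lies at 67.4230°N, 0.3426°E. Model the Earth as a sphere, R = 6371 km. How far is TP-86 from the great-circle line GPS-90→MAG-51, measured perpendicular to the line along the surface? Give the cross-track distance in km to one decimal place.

δ₁₃ = central angle GPS-90→TP-86 = 0.031118 rad  (haversine)
θ₁₃ = bearing GPS-90→TP-86 = 104.136°,  θ₁₂ = bearing GPS-90→MAG-51 = 89.626°
dₓₜ = R·arcsin(sin δ₁₃ · sin(θ₁₃ − θ₁₂)) = 6371·arcsin(0.03111·sin(14.510°)) = 49.663 km
|dₓₜ| = 49.663 km

49.7 km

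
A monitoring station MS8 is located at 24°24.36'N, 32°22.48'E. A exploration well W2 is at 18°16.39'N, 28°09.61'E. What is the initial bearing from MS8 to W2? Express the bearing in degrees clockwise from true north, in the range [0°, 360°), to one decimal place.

213.4°

MS8: φ = +24.40600°, λ = +32.37467°
W2: φ = +18.27317°, λ = +28.16017°
Δλ = -4.2145°
y = sin Δλ · cos φ₂ = -0.069785
x = cos φ₁ sin φ₂ − sin φ₁ cos φ₂ cos Δλ = -0.105773
θ = atan2(y, x) = -146.5848° → 213.4152° (mod 360°)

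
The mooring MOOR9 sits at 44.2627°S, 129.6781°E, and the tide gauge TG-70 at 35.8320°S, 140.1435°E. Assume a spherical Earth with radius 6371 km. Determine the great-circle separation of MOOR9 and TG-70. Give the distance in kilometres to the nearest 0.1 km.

1291.1 km

Δφ = 8.4307°,  Δλ = 10.4654°
a = sin²(Δφ/2) + cos φ₁ cos φ₂ sin²(Δλ/2) = 0.010232
c = 2·arcsin(√a) = 0.202656 rad = 11.6114°
d = R·c = 6371 × 0.202656 = 1291.1 km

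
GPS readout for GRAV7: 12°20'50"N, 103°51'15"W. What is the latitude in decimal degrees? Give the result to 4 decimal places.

12.3472°N

12° + 20′/60 + 50″/3600 = 12 + 0.33333 + 0.01389 = 12.3472°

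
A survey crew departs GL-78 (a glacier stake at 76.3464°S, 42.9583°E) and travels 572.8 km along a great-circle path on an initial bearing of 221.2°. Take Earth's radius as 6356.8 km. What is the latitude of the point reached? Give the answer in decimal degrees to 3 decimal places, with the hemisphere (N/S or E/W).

δ = d/R = 572.8/6356.8 = 0.090108 rad
φ₂ = arcsin(sin φ₁ cos δ + cos φ₁ sin δ cos θ)
   = arcsin(-0.97174·0.99594 + 0.23605·0.08999·-0.75241) = -79.66658°
λ₂ = λ₁ + atan2(sin θ sin δ cos φ₁, cos δ − sin φ₁ sin φ₂) = 23.66280°

79.667°S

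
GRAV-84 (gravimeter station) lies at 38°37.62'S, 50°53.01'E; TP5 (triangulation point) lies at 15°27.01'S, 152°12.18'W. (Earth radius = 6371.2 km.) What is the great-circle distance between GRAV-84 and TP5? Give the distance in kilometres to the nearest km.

GRAV-84: φ = -38.62700°, λ = +50.88350°
TP5: φ = -15.45017°, λ = -152.20300°
Δφ = 23.1768°,  Δλ = 156.9135°
a = sin²(Δφ/2) + cos φ₁ cos φ₂ sin²(Δλ/2) = 0.763195
c = 2·arcsin(√a) = 2.125146 rad = 121.7619°
d = R·c = 6371.2 × 2.125146 = 13539.7 km

13540 km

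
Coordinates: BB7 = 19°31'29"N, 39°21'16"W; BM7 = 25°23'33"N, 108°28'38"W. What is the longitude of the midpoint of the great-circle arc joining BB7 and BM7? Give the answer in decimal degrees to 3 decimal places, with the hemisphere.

BB7: φ = +19.52472°, λ = -39.35444°
BM7: φ = +25.39250°, λ = -108.47722°
Bx = cos φ₂ cos Δλ = 0.321939,  By = cos φ₂ sin Δλ = -0.844080
φₘ = atan2(sin φ₁ + sin φ₂, √((cos φ₁ + Bx)² + By²)) = 26.65204°
λₘ = λ₁ + atan2(By, cos φ₁ + Bx) = -73.07973°

73.080°W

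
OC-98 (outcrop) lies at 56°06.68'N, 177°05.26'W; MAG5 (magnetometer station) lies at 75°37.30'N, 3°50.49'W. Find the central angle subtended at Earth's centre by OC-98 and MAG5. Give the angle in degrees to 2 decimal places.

OC-98: φ = +56.11133°, λ = -177.08767°
MAG5: φ = +75.62167°, λ = -3.84150°
Δφ = 19.5103°,  Δλ = 173.2462°
a = sin²(Δφ/2) + cos φ₁ cos φ₂ sin²(Δλ/2) = 0.166689
c = 2·arcsin(√a) = 0.841130 rad = 48.1932°

48.19°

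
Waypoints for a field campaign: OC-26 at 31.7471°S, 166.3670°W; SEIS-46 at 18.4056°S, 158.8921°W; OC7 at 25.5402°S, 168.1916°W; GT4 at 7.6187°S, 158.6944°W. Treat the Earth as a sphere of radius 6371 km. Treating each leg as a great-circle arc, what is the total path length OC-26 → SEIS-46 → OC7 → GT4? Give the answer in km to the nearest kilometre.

5139 km

OC-26→SEIS-46: c = 0.260912 rad, d = 1662.27 km
SEIS-46→OC7: c = 0.195219 rad, d = 1243.74 km
OC7→GT4: c = 0.350442 rad, d = 2232.66 km
Total = 1662.27 + 1243.74 + 2232.66 = 5138.68 km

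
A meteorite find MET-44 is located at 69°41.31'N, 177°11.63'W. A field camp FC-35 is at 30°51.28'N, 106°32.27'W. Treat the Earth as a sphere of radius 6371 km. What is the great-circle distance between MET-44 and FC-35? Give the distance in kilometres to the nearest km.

6068 km

MET-44: φ = +69.68850°, λ = -177.19383°
FC-35: φ = +30.85467°, λ = -106.53783°
Δφ = -38.8338°,  Δλ = 70.6560°
a = sin²(Δφ/2) + cos φ₁ cos φ₂ sin²(Δλ/2) = 0.210160
c = 2·arcsin(√a) = 0.952461 rad = 54.5720°
d = R·c = 6371 × 0.952461 = 6068.1 km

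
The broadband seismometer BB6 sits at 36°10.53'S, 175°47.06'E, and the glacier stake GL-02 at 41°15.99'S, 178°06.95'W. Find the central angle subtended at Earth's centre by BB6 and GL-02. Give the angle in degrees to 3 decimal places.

6.965°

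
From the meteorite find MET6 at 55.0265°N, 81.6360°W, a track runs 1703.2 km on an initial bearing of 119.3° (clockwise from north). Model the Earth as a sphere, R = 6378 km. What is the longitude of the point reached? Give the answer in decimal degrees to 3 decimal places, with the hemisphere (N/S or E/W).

62.379°W

δ = d/R = 1703.2/6378 = 0.267043 rad
φ₂ = arcsin(sin φ₁ cos δ + cos φ₁ sin δ cos θ)
   = arcsin(0.81942·0.96456 + 0.57320·0.26388·-0.48938) = 45.75407°
λ₂ = λ₁ + atan2(sin θ sin δ cos φ₁, cos δ − sin φ₁ sin φ₂) = -62.37872°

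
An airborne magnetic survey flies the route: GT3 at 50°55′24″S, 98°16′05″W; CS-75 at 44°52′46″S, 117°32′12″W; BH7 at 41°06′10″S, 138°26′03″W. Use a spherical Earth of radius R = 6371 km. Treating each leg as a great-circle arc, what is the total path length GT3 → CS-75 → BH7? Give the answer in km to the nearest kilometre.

GT3: φ = -50.92333°, λ = -98.26806°
CS-75: φ = -44.87944°, λ = -117.53667°
BH7: φ = -41.10278°, λ = -138.43417°
GT3→CS-75: c = 0.247940 rad, d = 1579.63 km
CS-75→BH7: c = 0.273966 rad, d = 1745.44 km
Total = 1579.63 + 1745.44 = 3325.07 km

3325 km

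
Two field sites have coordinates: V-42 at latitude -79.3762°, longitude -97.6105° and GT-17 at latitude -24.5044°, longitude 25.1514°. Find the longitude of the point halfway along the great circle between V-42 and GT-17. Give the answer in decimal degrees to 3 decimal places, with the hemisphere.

14.318°E

Bx = cos φ₂ cos Δλ = -0.492408,  By = cos φ₂ sin Δλ = 0.765184
φₘ = atan2(sin φ₁ + sin φ₂, √((cos φ₁ + Bx)² + By²)) = -59.45129°
λₘ = λ₁ + atan2(By, cos φ₁ + Bx) = 14.31824°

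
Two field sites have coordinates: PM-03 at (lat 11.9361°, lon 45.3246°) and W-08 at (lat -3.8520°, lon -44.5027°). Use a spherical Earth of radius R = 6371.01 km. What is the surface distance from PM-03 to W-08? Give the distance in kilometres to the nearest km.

10077 km

Δφ = -15.7881°,  Δλ = -89.8273°
a = sin²(Δφ/2) + cos φ₁ cos φ₂ sin²(Δλ/2) = 0.505476
c = 2·arcsin(√a) = 1.581748 rad = 90.6275°
d = R·c = 6371.01 × 1.581748 = 10077.3 km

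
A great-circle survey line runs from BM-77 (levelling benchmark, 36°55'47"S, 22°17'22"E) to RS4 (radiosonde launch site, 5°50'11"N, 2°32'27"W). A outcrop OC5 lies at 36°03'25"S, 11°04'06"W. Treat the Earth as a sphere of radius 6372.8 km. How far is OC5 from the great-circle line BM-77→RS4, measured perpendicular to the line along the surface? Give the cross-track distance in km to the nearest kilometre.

BM-77: φ = -36.92972°, λ = +22.28944°
RS4: φ = +5.83639°, λ = -2.54083°
OC5: φ = -36.05694°, λ = -11.06833°
δ₁₃ = central angle BM-77→OC5 = 0.465899 rad  (haversine)
θ₁₃ = bearing BM-77→OC5 = 261.707°,  θ₁₂ = bearing BM-77→RS4 = 326.188°
dₓₜ = R·arcsin(sin δ₁₃ · sin(θ₁₃ − θ₁₂)) = 6372.8·arcsin(0.44923·sin(-64.481°)) = -2660.104 km
|dₓₜ| = 2660.104 km

2660 km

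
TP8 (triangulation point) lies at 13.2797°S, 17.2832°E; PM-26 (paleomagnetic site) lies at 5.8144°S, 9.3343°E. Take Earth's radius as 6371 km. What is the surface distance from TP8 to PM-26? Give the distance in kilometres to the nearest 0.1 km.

Δφ = 7.4653°,  Δλ = -7.9489°
a = sin²(Δφ/2) + cos φ₁ cos φ₂ sin²(Δλ/2) = 0.008890
c = 2·arcsin(√a) = 0.188851 rad = 10.8204°
d = R·c = 6371 × 0.188851 = 1203.2 km

1203.2 km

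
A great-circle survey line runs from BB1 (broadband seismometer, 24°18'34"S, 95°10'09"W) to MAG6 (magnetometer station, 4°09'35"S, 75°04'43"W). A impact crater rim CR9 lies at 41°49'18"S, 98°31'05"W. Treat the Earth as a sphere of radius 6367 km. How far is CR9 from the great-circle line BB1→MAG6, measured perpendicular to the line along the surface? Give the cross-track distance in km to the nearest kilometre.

1222 km

BB1: φ = -24.30944°, λ = -95.16917°
MAG6: φ = -4.15972°, λ = -75.07861°
CR9: φ = -41.82167°, λ = -98.51806°
δ₁₃ = central angle BB1→CR9 = 0.309477 rad  (haversine)
θ₁₃ = bearing BB1→CR9 = 188.218°,  θ₁₂ = bearing BB1→MAG6 = 46.999°
dₓₜ = R·arcsin(sin δ₁₃ · sin(θ₁₃ − θ₁₂)) = 6367·arcsin(0.30456·sin(141.219°)) = 1222.063 km
|dₓₜ| = 1222.063 km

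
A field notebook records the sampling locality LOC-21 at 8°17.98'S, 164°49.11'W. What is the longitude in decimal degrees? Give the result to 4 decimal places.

164.8185°W

164° + 49.11′/60 = 164 + 0.81850 = 164.8185°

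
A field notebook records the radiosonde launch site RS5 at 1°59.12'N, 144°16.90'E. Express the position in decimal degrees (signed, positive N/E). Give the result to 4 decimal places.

+1.9853°, +144.2817°

lat: 1.9853° N → +1.9853°
lon: 144.2817° E → +144.2817°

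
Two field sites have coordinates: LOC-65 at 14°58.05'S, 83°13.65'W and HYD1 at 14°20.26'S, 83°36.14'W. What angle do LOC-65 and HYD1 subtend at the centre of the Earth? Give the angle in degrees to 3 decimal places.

LOC-65: φ = -14.96750°, λ = -83.22750°
HYD1: φ = -14.33767°, λ = -83.60233°
Δφ = 0.6298°,  Δλ = -0.3748°
a = sin²(Δφ/2) + cos φ₁ cos φ₂ sin²(Δλ/2) = 0.000040
c = 2·arcsin(√a) = 0.012685 rad = 0.7268°

0.727°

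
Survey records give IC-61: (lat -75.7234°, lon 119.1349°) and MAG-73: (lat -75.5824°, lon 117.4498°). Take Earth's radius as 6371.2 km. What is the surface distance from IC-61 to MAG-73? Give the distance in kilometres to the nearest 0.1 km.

Δφ = 0.1410°,  Δλ = -1.6851°
a = sin²(Δφ/2) + cos φ₁ cos φ₂ sin²(Δλ/2) = 0.000015
c = 2·arcsin(√a) = 0.007692 rad = 0.4407°
d = R·c = 6371.2 × 0.007692 = 49.0 km

49.0 km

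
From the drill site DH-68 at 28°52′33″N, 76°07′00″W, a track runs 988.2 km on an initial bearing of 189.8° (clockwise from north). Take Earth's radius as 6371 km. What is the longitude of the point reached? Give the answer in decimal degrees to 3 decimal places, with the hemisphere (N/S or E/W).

77.721°W

DH-68: φ = +28.87583°, λ = -76.11667°
δ = d/R = 988.2/6371 = 0.155109 rad
φ₂ = arcsin(sin φ₁ cos δ + cos φ₁ sin δ cos θ)
   = arcsin(0.48291·0.98799 + 0.87567·0.15449·-0.98541) = 20.10914°
λ₂ = λ₁ + atan2(sin θ sin δ cos φ₁, cos δ − sin φ₁ sin φ₂) = -77.72129°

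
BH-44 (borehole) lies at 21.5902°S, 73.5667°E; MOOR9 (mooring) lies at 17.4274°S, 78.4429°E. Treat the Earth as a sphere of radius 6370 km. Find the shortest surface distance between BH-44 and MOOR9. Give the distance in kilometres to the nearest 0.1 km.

Δφ = 4.1628°,  Δλ = 4.8762°
a = sin²(Δφ/2) + cos φ₁ cos φ₂ sin²(Δλ/2) = 0.002925
c = 2·arcsin(√a) = 0.108211 rad = 6.2000°
d = R·c = 6370 × 0.108211 = 689.3 km

689.3 km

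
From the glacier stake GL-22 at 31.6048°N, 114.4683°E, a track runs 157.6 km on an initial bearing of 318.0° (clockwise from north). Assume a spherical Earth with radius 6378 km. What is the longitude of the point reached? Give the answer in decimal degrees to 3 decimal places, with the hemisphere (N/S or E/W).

δ = d/R = 157.6/6378 = 0.024710 rad
φ₂ = arcsin(sin φ₁ cos δ + cos φ₁ sin δ cos θ)
   = arcsin(0.52406·0.99969 + 0.85168·0.02471·0.74314) = 32.65200°
λ₂ = λ₁ + atan2(sin θ sin δ cos φ₁, cos δ − sin φ₁ sin φ₂) = 113.34319°

113.343°E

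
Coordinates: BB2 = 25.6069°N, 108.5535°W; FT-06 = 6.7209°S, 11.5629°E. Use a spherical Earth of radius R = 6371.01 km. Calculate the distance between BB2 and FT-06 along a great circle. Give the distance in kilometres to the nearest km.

13343 km

Δφ = -32.3278°,  Δλ = 120.1164°
a = sin²(Δφ/2) + cos φ₁ cos φ₂ sin²(Δλ/2) = 0.749974
c = 2·arcsin(√a) = 2.094334 rad = 119.9965°
d = R·c = 6371.01 × 2.094334 = 13343.0 km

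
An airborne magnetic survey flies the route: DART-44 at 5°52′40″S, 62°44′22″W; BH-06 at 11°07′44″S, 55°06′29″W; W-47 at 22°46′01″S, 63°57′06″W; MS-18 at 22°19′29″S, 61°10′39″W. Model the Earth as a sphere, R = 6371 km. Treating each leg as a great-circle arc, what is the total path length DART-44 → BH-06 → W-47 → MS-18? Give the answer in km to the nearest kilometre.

DART-44: φ = -5.87778°, λ = -62.73944°
BH-06: φ = -11.12889°, λ = -55.10806°
W-47: φ = -22.76694°, λ = -63.95167°
MS-18: φ = -22.32472°, λ = -61.17750°
DART-44→BH-06: c = 0.160432 rad, d = 1022.11 km
BH-06→W-47: c = 0.250915 rad, d = 1598.58 km
W-47→MS-18: c = 0.045378 rad, d = 289.10 km
Total = 1022.11 + 1598.58 + 289.10 = 2909.80 km

2910 km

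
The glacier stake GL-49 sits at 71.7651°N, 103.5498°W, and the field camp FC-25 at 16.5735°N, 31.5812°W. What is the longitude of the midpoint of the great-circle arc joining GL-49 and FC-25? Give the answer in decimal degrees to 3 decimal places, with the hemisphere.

47.327°W

Bx = cos φ₂ cos Δλ = 0.296678,  By = cos φ₂ sin Δλ = 0.911382
φₘ = atan2(sin φ₁ + sin φ₂, √((cos φ₁ + Bx)² + By²)) = 48.40131°
λₘ = λ₁ + atan2(By, cos φ₁ + Bx) = -47.32699°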